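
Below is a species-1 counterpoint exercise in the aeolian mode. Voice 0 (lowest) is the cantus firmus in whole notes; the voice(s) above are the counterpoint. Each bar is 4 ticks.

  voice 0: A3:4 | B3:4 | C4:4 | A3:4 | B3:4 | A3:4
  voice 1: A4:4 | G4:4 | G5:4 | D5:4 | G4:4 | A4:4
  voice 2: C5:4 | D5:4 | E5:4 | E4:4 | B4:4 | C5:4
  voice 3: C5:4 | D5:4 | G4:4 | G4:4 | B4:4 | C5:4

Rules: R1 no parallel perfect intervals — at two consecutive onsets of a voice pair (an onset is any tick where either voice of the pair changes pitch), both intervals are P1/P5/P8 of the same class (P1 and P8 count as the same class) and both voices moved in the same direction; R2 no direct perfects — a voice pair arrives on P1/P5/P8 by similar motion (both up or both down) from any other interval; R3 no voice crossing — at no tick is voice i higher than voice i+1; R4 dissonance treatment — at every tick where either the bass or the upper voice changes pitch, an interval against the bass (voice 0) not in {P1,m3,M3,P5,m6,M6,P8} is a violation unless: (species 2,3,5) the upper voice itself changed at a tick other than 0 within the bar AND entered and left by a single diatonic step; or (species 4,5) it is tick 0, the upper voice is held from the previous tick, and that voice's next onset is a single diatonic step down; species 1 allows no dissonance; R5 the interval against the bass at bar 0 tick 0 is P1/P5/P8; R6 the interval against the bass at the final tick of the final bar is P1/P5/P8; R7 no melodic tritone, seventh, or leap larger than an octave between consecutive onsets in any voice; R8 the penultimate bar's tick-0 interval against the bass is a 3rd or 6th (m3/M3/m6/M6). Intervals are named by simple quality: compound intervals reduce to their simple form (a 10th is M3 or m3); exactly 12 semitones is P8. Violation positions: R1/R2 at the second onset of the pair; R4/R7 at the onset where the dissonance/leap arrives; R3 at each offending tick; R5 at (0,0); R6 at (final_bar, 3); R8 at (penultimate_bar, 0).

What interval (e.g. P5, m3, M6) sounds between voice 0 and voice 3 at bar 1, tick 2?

m3

voice 0=B3 voice 3=D5 -> m3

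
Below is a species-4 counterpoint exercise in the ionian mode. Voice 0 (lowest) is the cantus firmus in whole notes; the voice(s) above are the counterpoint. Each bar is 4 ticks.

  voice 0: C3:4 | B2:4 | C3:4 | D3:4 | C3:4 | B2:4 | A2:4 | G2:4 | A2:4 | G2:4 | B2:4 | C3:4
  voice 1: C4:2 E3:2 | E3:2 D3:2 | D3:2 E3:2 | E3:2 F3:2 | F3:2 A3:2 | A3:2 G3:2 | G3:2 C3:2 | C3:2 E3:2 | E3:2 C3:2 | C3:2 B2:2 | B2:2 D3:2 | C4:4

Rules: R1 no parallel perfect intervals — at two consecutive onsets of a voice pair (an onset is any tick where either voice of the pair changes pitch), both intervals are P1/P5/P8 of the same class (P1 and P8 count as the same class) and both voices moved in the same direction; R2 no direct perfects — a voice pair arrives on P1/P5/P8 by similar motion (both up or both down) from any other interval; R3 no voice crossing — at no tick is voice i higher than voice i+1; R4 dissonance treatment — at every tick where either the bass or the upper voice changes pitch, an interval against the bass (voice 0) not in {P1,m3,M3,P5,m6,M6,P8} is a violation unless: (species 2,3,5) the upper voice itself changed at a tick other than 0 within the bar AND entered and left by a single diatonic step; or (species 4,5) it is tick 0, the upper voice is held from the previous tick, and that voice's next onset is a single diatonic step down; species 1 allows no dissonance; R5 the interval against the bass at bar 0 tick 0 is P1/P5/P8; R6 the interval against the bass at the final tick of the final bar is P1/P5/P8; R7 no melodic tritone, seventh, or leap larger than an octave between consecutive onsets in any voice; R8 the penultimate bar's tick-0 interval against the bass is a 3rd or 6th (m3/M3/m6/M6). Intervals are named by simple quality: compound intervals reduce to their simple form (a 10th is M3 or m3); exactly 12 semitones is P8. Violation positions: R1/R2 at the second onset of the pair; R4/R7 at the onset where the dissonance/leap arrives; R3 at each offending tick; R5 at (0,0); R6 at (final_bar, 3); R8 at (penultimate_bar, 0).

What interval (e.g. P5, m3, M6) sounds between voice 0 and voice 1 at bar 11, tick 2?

P8

voice 0=C3 voice 1=C4 -> P8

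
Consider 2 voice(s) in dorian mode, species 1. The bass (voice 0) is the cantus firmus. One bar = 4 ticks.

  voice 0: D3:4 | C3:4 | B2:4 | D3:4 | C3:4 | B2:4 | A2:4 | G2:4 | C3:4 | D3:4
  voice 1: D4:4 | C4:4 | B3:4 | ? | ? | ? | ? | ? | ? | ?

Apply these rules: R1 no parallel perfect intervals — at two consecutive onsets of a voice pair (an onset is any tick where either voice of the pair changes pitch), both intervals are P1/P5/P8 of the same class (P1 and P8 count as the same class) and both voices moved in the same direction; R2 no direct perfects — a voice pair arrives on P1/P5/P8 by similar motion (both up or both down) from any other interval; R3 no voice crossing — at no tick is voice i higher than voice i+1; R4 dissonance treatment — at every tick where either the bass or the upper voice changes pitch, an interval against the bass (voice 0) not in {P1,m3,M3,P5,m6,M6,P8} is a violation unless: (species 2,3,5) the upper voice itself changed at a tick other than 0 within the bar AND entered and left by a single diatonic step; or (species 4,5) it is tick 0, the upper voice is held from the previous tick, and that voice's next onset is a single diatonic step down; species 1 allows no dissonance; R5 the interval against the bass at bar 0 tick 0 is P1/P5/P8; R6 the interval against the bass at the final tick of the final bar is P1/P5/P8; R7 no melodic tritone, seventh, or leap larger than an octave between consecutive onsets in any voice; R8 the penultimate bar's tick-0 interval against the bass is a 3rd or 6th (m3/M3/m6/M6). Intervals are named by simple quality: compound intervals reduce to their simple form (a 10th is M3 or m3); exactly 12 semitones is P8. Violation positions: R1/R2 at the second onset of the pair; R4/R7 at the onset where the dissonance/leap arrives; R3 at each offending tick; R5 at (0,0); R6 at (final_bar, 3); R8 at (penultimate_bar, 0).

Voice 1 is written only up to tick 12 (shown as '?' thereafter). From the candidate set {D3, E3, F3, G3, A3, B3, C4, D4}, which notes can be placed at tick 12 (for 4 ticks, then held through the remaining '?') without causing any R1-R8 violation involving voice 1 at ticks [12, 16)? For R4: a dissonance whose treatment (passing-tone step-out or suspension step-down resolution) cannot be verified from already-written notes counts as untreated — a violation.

{A3, B3, D3}

D3: legal
E3: violates R4
F3: violates R7
G3: violates R4
A3: legal
B3: legal
C4: violates R4
D4: violates R1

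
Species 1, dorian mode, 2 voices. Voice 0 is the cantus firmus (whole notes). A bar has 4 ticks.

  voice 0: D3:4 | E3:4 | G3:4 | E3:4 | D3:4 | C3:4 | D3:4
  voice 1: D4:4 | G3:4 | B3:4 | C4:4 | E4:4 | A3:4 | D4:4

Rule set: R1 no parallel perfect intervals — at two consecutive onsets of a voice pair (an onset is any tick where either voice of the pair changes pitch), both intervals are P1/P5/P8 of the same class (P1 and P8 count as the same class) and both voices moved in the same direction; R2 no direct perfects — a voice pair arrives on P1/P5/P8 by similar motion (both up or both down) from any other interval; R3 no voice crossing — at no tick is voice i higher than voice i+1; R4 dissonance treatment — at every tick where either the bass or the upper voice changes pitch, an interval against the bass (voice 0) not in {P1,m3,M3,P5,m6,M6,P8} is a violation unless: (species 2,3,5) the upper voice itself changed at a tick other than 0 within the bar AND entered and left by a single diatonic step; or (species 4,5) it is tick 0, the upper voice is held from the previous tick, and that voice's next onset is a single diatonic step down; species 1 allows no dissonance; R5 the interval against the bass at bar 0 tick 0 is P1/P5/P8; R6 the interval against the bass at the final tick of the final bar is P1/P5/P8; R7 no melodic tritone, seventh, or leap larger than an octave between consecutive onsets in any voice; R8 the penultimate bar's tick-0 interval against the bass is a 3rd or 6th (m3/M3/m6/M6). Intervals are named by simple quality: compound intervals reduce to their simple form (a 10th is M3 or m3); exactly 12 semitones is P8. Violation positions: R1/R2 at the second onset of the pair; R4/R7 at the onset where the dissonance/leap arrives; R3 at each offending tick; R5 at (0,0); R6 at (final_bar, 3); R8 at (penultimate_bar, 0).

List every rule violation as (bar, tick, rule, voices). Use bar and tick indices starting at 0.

bar 0: v0=D3 v1=D4 downbeat P8
bar 1: v0=E3 v1=G3 downbeat m3
bar 2: v0=G3 v1=B3 downbeat M3
bar 3: v0=E3 v1=C4 downbeat m6
bar 4: v0=D3 v1=E4 downbeat M2
bar 5: v0=C3 v1=A3 downbeat M6
bar 6: v0=D3 v1=D4 downbeat P8
  -> R4 @ bar 4 tick 0 v(0, 1): D3/E4 M2 untreated
  -> R2 @ bar 6 tick 0 v(0, 1): C3/A3 M6 -> D3/D4 P8 similar

(4, 0, R4, (0, 1))
(6, 0, R2, (0, 1))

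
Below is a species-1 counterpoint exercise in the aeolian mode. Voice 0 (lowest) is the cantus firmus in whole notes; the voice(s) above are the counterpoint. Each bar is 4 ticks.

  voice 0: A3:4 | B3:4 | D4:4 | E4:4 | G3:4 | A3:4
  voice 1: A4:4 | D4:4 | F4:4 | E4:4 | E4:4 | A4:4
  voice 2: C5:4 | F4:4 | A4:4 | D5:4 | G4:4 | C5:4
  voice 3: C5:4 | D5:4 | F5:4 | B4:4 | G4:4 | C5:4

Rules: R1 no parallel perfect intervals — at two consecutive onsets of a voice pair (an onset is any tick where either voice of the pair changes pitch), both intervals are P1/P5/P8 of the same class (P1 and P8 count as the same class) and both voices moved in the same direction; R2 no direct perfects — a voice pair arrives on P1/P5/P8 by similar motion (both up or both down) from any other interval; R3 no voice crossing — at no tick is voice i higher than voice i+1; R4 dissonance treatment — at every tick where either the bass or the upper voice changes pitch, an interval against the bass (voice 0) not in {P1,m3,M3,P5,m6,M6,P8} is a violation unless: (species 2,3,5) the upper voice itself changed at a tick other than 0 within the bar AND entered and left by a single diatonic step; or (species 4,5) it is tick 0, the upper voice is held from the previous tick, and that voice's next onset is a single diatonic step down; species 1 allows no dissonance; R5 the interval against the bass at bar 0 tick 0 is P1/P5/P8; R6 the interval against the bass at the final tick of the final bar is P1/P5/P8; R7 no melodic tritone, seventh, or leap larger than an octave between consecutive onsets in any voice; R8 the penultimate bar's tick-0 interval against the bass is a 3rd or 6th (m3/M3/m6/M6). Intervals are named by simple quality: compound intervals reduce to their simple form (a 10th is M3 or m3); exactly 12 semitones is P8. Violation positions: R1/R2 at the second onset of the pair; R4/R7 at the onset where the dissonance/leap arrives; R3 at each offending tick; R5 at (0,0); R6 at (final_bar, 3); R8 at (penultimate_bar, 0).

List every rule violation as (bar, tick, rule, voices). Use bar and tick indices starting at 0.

(0, 0, R5, (0, 2))
(0, 0, R5, (0, 3))
(1, 0, R4, (0, 2))
(2, 0, R1, (1, 3))
(2, 0, R2, (0, 2))
(3, 0, R2, (1, 3))
(3, 0, R3, (2, 3))
(3, 0, R4, (0, 2))
(3, 0, R7, (3,))
(3, 1, R3, (2, 3))
(3, 2, R3, (2, 3))
(3, 3, R3, (2, 3))
(4, 0, R2, (0, 2))
(4, 0, R2, (0, 3))
(4, 0, R2, (2, 3))
(4, 0, R8, (0, 2))
(4, 0, R8, (0, 3))
(5, 0, R1, (2, 3))
(5, 0, R2, (0, 1))
(5, 3, R6, (0, 2))
(5, 3, R6, (0, 3))

bar 0: v0=A3 v1=A4 v2=C5 v3=C5 downbeat m3
bar 1: v0=B3 v1=D4 v2=F4 v3=D5 downbeat m3
bar 2: v0=D4 v1=F4 v2=A4 v3=F5 downbeat m3
bar 3: v0=E4 v1=E4 v2=D5 v3=B4 downbeat P5
bar 4: v0=G3 v1=E4 v2=G4 v3=G4 downbeat P8
bar 5: v0=A3 v1=A4 v2=C5 v3=C5 downbeat m3
  -> R5 @ bar 0 tick 0 v(0, 2): opens on m3
  -> R5 @ bar 0 tick 0 v(0, 3): opens on m3
  -> R4 @ bar 1 tick 0 v(0, 2): B3/F4 TT untreated
  -> R1 @ bar 2 tick 0 v(1, 3): D4/D5 P8 -> F4/F5 P8 similar
  -> R2 @ bar 2 tick 0 v(0, 2): B3/F4 TT -> D4/A4 P5 similar
  -> R2 @ bar 3 tick 0 v(1, 3): F4/F5 P8 -> E4/B4 P5 similar
  -> R3 @ bar 3 tick 0 v(2, 3): D5 above B4
  -> R4 @ bar 3 tick 0 v(0, 2): E4/D5 m7 untreated
  -> R7 @ bar 3 tick 0 v(3,): F5->B4 leap 6st
  -> R3 @ bar 3 tick 1 v(2, 3): D5 above B4
  -> R3 @ bar 3 tick 2 v(2, 3): D5 above B4
  -> R3 @ bar 3 tick 3 v(2, 3): D5 above B4
  -> R2 @ bar 4 tick 0 v(0, 2): E4/D5 m7 -> G3/G4 P8 similar
  -> R2 @ bar 4 tick 0 v(0, 3): E4/B4 P5 -> G3/G4 P8 similar
  -> R2 @ bar 4 tick 0 v(2, 3): D5/B4 m3 -> G4/G4 P1 similar
  -> R8 @ bar 4 tick 0 v(0, 2): penult P8 not 3rd/6th
  -> R8 @ bar 4 tick 0 v(0, 3): penult P8 not 3rd/6th
  -> R1 @ bar 5 tick 0 v(2, 3): G4/G4 P1 -> C5/C5 P1 similar
  -> R2 @ bar 5 tick 0 v(0, 1): G3/E4 M6 -> A3/A4 P8 similar
  -> R6 @ bar 5 tick 3 v(0, 2): closes on m3
  -> R6 @ bar 5 tick 3 v(0, 3): closes on m3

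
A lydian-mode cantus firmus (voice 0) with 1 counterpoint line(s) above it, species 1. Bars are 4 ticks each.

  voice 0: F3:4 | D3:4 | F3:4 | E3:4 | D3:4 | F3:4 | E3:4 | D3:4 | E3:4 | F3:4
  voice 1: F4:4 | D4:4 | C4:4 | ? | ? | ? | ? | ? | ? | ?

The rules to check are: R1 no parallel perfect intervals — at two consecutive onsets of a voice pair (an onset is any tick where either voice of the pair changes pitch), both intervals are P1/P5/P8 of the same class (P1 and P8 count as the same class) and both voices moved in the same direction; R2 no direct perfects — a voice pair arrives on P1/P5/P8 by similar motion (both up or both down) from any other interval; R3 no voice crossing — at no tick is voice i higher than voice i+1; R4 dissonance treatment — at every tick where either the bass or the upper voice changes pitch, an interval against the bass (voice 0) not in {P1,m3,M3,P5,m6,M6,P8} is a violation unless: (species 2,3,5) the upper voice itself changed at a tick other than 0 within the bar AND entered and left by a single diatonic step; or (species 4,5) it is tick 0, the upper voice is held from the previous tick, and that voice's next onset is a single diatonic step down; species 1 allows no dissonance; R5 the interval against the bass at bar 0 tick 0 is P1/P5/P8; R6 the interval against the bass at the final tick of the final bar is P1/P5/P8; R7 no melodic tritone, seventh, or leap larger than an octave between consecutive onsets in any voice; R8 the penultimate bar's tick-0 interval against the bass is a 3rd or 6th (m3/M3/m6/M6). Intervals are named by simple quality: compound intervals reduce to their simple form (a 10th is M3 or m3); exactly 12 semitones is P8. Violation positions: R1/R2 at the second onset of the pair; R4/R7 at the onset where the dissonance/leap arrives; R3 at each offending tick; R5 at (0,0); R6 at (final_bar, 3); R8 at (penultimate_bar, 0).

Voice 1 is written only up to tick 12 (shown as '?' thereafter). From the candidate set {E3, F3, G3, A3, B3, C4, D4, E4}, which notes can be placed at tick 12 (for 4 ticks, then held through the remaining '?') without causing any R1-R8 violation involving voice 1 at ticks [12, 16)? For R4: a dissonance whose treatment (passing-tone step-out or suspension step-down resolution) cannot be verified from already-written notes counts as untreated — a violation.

E3: violates R2
F3: violates R4
G3: legal
A3: violates R4
B3: violates R1
C4: legal
D4: violates R4
E4: legal

{C4, E4, G3}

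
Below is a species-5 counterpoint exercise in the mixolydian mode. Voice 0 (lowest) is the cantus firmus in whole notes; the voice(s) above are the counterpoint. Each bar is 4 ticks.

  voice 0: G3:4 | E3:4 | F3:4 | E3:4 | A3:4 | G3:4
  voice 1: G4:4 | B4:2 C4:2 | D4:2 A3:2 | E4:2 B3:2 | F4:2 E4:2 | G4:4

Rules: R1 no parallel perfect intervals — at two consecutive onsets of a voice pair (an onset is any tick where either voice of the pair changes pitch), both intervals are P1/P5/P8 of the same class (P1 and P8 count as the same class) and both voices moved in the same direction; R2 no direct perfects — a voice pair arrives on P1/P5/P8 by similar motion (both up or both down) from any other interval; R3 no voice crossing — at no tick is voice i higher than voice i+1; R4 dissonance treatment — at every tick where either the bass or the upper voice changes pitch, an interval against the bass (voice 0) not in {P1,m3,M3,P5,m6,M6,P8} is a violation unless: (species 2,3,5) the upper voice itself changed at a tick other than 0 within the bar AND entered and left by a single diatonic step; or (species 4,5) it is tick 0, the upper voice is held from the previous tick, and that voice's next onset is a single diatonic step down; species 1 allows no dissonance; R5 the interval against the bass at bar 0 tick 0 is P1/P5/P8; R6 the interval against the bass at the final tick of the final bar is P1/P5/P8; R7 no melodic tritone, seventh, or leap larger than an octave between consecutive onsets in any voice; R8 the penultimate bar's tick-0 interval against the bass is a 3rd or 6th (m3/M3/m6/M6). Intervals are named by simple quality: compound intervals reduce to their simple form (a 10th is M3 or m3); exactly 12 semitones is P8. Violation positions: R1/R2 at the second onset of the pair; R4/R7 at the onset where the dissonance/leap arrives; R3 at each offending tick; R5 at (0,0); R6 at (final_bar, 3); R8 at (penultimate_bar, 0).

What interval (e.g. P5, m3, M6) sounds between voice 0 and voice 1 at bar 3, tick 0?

P8

voice 0=E3 voice 1=E4 -> P8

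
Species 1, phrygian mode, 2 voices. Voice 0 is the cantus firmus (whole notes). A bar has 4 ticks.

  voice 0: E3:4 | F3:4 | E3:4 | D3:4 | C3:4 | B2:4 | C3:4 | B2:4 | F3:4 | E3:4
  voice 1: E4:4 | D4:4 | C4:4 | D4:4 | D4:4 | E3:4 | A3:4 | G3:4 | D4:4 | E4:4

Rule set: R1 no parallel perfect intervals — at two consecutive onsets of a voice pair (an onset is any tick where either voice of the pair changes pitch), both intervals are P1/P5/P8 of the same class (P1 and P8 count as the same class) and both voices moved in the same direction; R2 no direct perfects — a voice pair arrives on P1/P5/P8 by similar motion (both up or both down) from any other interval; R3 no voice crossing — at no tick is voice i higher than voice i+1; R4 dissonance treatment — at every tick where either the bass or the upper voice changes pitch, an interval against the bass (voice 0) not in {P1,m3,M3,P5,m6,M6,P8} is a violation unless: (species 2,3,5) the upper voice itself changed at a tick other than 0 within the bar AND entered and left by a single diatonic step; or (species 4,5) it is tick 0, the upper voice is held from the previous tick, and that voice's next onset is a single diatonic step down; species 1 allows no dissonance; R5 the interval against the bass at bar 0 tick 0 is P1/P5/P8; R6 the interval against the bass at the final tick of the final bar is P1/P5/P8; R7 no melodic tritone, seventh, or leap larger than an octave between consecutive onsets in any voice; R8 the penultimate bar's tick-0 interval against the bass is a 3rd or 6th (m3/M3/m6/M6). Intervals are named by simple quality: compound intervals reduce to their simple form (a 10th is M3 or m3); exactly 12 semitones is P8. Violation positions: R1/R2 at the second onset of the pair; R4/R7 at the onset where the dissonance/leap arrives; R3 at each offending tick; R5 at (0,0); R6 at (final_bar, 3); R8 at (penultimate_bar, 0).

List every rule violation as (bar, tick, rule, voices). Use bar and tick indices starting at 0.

(4, 0, R4, (0, 1))
(5, 0, R4, (0, 1))
(5, 0, R7, (1,))
(8, 0, R7, (0,))

bar 0: v0=E3 v1=E4 downbeat P8
bar 1: v0=F3 v1=D4 downbeat M6
bar 2: v0=E3 v1=C4 downbeat m6
bar 3: v0=D3 v1=D4 downbeat P8
bar 4: v0=C3 v1=D4 downbeat M2
bar 5: v0=B2 v1=E3 downbeat P4
bar 6: v0=C3 v1=A3 downbeat M6
bar 7: v0=B2 v1=G3 downbeat m6
bar 8: v0=F3 v1=D4 downbeat M6
bar 9: v0=E3 v1=E4 downbeat P8
  -> R4 @ bar 4 tick 0 v(0, 1): C3/D4 M2 untreated
  -> R4 @ bar 5 tick 0 v(0, 1): B2/E3 P4 untreated
  -> R7 @ bar 5 tick 0 v(1,): D4->E3 leap 10st
  -> R7 @ bar 8 tick 0 v(0,): B2->F3 leap 6st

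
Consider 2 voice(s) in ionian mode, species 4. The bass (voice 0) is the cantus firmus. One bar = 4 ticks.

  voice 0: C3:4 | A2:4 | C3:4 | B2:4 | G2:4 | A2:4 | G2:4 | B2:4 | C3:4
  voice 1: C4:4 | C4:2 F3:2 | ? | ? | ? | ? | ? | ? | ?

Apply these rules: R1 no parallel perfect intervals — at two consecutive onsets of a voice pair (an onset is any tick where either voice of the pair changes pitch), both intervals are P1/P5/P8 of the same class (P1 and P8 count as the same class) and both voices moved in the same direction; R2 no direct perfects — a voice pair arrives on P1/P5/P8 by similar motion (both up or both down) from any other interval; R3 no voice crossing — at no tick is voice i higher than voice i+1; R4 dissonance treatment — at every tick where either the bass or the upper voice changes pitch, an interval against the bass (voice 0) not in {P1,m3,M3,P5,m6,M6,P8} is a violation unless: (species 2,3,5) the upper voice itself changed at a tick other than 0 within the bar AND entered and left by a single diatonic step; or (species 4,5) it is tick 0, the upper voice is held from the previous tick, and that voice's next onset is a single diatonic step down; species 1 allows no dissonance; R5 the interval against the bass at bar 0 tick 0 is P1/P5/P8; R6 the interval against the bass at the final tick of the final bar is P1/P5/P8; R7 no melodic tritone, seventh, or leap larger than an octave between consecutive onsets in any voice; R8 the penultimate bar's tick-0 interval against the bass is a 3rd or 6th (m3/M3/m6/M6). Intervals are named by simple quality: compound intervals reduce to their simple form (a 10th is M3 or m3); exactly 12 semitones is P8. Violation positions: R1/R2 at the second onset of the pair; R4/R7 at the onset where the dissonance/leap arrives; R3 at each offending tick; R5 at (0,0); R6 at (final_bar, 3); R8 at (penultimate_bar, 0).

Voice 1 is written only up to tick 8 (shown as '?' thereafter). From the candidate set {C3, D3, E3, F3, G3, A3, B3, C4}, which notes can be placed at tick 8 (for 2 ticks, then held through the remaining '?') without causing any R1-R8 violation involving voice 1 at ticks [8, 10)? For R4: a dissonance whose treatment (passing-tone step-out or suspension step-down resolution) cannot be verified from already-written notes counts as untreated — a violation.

C3: legal
D3: violates R4
E3: legal
F3: violates R4
G3: violates R2
A3: legal
B3: violates R4,R7
C4: violates R2

{A3, C3, E3}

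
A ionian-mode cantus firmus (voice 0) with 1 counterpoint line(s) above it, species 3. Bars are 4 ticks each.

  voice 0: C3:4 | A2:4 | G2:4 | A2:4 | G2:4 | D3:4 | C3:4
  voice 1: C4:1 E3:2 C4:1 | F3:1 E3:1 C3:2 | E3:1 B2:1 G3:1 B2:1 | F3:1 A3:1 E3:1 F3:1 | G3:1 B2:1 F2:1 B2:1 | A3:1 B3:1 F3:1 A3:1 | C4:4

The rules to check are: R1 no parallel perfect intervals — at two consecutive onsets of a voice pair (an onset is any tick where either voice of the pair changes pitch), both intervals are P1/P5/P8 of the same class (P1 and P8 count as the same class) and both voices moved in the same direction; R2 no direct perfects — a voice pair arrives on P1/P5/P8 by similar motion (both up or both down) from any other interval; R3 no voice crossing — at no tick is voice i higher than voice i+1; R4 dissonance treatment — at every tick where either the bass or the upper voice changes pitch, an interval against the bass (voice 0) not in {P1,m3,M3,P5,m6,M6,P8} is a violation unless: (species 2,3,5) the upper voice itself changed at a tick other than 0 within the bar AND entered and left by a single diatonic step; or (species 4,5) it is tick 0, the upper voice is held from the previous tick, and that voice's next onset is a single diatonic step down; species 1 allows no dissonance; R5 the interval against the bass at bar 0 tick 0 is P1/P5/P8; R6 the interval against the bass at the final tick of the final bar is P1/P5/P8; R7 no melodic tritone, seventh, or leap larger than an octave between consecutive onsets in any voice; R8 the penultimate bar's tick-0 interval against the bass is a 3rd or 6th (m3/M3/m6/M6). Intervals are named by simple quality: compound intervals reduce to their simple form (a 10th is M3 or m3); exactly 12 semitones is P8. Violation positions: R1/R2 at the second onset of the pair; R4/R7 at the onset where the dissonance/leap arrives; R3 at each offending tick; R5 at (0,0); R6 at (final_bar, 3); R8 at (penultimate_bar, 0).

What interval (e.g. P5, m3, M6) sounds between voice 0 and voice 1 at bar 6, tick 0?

P8

voice 0=C3 voice 1=C4 -> P8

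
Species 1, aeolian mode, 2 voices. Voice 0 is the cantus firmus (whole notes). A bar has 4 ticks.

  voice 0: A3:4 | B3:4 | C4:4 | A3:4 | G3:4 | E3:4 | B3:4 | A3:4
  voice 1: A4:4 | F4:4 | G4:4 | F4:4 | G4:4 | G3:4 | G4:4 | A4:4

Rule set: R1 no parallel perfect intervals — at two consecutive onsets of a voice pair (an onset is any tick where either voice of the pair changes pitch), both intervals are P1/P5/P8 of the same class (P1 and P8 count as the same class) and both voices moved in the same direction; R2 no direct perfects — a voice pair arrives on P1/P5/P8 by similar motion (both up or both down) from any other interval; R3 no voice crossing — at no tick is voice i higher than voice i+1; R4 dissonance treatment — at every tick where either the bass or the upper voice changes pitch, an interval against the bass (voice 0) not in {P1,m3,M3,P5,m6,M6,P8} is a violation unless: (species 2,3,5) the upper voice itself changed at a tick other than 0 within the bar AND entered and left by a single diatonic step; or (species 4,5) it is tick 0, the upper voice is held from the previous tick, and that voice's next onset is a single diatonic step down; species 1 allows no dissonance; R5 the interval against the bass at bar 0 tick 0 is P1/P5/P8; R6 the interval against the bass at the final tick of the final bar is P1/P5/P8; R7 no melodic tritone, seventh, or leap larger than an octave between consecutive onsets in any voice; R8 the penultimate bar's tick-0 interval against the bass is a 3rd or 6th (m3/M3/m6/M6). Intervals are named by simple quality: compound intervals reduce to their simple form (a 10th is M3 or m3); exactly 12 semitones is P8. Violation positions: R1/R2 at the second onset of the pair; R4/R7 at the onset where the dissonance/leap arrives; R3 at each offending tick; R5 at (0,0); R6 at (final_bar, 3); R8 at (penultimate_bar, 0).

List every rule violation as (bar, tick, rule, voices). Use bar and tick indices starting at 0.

(1, 0, R4, (0, 1))
(2, 0, R2, (0, 1))

bar 0: v0=A3 v1=A4 downbeat P8
bar 1: v0=B3 v1=F4 downbeat TT
bar 2: v0=C4 v1=G4 downbeat P5
bar 3: v0=A3 v1=F4 downbeat m6
bar 4: v0=G3 v1=G4 downbeat P8
bar 5: v0=E3 v1=G3 downbeat m3
bar 6: v0=B3 v1=G4 downbeat m6
bar 7: v0=A3 v1=A4 downbeat P8
  -> R4 @ bar 1 tick 0 v(0, 1): B3/F4 TT untreated
  -> R2 @ bar 2 tick 0 v(0, 1): B3/F4 TT -> C4/G4 P5 similar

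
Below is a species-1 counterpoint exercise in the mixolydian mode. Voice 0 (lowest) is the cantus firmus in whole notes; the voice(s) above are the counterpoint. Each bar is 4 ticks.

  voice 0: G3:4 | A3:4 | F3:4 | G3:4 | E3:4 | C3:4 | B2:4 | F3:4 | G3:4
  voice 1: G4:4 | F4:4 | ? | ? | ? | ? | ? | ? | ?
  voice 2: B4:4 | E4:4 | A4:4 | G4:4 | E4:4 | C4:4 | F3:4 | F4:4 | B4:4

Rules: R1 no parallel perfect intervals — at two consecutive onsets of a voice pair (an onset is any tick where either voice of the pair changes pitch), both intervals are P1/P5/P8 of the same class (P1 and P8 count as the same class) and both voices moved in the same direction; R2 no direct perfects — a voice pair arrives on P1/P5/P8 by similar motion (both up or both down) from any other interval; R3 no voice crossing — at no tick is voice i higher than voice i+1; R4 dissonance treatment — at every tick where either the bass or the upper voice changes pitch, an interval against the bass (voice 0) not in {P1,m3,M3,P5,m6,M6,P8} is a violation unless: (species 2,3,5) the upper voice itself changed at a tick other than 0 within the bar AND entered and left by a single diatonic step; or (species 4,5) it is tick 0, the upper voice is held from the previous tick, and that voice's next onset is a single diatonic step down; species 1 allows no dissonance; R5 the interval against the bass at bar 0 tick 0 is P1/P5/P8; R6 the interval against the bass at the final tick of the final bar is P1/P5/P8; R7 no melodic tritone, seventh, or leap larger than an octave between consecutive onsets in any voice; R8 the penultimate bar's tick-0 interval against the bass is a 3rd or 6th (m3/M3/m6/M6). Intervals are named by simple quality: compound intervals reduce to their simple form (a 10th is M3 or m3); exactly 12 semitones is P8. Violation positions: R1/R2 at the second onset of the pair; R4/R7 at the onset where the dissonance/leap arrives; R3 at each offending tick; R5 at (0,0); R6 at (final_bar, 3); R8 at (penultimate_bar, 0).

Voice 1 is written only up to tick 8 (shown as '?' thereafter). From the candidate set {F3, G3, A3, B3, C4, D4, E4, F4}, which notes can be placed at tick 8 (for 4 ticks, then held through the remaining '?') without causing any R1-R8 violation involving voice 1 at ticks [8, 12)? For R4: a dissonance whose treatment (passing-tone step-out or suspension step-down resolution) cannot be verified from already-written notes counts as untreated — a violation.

{A3, D4, F4}

F3: violates R2
G3: violates R4,R7
A3: legal
B3: violates R4,R7
C4: violates R2
D4: legal
E4: violates R4
F4: legal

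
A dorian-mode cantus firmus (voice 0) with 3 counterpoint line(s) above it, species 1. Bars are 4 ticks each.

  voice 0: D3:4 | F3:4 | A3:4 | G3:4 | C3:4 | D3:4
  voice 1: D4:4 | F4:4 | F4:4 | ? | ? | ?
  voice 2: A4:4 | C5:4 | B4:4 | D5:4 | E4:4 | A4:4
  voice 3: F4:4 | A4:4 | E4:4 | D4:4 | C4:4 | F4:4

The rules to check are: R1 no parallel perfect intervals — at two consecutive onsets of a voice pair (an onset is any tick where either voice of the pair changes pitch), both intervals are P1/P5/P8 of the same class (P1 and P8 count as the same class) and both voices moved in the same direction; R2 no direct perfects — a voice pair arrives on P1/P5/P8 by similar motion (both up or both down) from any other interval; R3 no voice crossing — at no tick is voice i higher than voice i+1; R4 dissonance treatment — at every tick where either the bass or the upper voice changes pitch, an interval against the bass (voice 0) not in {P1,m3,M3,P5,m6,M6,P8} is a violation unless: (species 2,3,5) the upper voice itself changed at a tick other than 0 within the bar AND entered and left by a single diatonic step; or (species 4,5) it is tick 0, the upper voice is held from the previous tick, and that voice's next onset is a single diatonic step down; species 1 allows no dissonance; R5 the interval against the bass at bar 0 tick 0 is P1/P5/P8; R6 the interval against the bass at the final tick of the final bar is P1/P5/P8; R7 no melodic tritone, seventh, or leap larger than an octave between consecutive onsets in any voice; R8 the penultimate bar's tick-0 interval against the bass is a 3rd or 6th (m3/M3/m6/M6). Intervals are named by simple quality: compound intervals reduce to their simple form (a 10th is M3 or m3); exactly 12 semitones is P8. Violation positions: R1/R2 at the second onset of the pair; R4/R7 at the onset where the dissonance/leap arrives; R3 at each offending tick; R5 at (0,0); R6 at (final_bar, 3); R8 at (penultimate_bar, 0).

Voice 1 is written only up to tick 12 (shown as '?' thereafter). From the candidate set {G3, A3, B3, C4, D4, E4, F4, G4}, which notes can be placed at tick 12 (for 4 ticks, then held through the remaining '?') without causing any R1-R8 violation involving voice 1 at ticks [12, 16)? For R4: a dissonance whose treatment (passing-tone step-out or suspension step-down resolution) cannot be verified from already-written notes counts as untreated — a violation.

G3: violates R2,R7
A3: violates R4
B3: violates R7
C4: violates R4
D4: violates R2
E4: legal
F4: violates R4
G4: violates R2

{E4}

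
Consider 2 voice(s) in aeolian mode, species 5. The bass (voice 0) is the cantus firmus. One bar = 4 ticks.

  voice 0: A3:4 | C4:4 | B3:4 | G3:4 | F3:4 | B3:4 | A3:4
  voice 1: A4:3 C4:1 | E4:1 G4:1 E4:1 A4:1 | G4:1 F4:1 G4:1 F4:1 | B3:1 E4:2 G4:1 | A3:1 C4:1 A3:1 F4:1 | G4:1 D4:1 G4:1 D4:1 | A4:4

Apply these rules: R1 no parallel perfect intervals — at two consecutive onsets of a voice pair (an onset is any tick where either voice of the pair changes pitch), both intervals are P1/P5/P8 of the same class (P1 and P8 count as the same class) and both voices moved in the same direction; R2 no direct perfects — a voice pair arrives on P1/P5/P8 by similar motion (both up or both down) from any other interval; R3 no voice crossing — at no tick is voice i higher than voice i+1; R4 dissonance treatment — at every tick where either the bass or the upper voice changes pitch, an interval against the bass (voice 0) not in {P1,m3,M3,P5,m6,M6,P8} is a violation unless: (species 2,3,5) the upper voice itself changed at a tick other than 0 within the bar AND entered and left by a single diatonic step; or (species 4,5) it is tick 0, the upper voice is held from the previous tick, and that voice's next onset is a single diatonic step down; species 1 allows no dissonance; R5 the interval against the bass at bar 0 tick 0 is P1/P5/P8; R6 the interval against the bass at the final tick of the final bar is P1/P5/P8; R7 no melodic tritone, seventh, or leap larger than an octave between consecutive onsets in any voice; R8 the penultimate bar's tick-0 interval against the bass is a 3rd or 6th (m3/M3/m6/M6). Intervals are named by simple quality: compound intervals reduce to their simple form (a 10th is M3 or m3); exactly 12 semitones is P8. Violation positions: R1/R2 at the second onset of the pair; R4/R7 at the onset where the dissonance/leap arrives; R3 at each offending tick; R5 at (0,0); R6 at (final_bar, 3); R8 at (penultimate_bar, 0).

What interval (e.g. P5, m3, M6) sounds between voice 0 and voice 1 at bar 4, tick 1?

P5

voice 0=F3 voice 1=C4 -> P5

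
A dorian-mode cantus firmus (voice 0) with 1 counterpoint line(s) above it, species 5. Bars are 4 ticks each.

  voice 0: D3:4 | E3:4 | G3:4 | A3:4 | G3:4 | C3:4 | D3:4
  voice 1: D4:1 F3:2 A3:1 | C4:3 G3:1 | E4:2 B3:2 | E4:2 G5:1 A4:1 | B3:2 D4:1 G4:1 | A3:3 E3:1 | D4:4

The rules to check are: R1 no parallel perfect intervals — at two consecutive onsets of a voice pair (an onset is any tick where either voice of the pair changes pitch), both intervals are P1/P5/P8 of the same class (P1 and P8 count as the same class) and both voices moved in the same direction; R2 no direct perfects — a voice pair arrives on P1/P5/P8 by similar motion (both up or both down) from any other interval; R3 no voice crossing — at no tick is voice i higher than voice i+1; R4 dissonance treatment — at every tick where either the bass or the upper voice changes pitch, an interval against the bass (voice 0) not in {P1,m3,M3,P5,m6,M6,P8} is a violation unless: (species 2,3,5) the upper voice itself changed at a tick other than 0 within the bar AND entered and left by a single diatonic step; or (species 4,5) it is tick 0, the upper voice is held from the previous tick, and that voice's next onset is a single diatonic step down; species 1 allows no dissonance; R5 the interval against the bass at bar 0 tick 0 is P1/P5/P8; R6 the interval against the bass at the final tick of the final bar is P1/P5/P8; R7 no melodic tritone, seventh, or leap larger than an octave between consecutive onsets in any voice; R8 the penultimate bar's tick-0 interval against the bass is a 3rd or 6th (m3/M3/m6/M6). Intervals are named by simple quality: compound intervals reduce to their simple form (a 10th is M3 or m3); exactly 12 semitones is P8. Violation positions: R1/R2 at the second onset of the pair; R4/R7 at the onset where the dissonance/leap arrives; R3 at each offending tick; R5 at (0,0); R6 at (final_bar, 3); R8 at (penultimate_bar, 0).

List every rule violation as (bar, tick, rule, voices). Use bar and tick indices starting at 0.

(3, 0, R2, (0, 1))
(3, 2, R4, (0, 1))
(3, 2, R7, (1,))
(3, 3, R7, (1,))
(4, 0, R7, (1,))
(5, 0, R7, (1,))
(6, 0, R2, (0, 1))
(6, 0, R7, (1,))

bar 0: v0=D3 v1=D4 downbeat P8
bar 1: v0=E3 v1=C4 downbeat m6
bar 2: v0=G3 v1=E4 downbeat M6
bar 3: v0=A3 v1=E4 downbeat P5
bar 4: v0=G3 v1=B3 downbeat M3
bar 5: v0=C3 v1=A3 downbeat M6
bar 6: v0=D3 v1=D4 downbeat P8
  -> R2 @ bar 3 tick 0 v(0, 1): G3/B3 M3 -> A3/E4 P5 similar
  -> R4 @ bar 3 tick 2 v(0, 1): A3/G5 m7 untreated
  -> R7 @ bar 3 tick 2 v(1,): E4->G5 leap 15st
  -> R7 @ bar 3 tick 3 v(1,): G5->A4 leap 10st
  -> R7 @ bar 4 tick 0 v(1,): A4->B3 leap 10st
  -> R7 @ bar 5 tick 0 v(1,): G4->A3 leap 10st
  -> R2 @ bar 6 tick 0 v(0, 1): C3/E3 M3 -> D3/D4 P8 similar
  -> R7 @ bar 6 tick 0 v(1,): E3->D4 leap 10st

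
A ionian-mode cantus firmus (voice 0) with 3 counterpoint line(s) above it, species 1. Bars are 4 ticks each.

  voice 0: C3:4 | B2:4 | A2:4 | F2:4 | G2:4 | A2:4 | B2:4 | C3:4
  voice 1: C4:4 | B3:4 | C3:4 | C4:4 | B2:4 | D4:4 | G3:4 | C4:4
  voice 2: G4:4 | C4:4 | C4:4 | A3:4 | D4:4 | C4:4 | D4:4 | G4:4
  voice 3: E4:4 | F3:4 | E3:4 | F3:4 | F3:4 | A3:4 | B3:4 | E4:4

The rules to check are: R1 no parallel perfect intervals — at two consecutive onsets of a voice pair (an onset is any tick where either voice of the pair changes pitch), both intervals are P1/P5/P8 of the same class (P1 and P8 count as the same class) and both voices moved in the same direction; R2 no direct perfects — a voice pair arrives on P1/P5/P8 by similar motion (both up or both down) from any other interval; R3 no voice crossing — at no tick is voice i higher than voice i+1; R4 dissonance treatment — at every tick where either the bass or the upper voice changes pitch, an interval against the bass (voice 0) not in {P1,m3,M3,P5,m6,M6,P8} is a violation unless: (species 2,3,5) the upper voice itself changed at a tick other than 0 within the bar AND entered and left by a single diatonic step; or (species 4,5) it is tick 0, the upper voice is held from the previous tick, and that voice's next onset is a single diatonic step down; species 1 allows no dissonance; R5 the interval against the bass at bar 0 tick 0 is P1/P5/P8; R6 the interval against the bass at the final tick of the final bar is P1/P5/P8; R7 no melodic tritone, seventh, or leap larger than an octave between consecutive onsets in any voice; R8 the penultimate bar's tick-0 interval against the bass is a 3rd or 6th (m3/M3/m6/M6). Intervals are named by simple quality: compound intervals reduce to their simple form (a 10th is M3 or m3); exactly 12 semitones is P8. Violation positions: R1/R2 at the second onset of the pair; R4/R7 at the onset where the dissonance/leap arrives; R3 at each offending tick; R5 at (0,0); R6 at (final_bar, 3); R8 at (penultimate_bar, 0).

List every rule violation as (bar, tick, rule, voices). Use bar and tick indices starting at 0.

(0, 0, R3, (2, 3))
(0, 0, R5, (0, 3))
(0, 1, R3, (2, 3))
(0, 2, R3, (2, 3))
(0, 3, R3, (2, 3))
(1, 0, R1, (0, 1))
(1, 0, R2, (2, 3))
(1, 0, R3, (2, 3))
(1, 0, R4, (0, 2))
(1, 0, R4, (0, 3))
(1, 0, R7, (3,))
(1, 1, R3, (2, 3))
(1, 2, R3, (2, 3))
(1, 3, R3, (2, 3))
(2, 0, R2, (0, 3))
(2, 0, R3, (2, 3))
(2, 0, R7, (1,))
(2, 1, R3, (2, 3))
(2, 2, R3, (2, 3))
(2, 3, R3, (2, 3))
(3, 0, R2, (1, 3))
(3, 0, R3, (1, 2))
(3, 0, R3, (2, 3))
(3, 1, R3, (1, 2))
(3, 1, R3, (2, 3))
(3, 2, R3, (1, 2))
(3, 2, R3, (2, 3))
(3, 3, R3, (1, 2))
(3, 3, R3, (2, 3))
(4, 0, R2, (0, 2))
(4, 0, R3, (2, 3))
(4, 0, R4, (0, 3))
(4, 0, R7, (1,))
(4, 1, R3, (2, 3))
(4, 2, R3, (2, 3))
(4, 3, R3, (2, 3))
(5, 0, R2, (0, 3))
(5, 0, R3, (1, 2))
(5, 0, R3, (2, 3))
(5, 0, R4, (0, 1))
(5, 0, R7, (1,))
(5, 1, R3, (1, 2))
(5, 1, R3, (2, 3))
(5, 2, R3, (1, 2))
(5, 2, R3, (2, 3))
(5, 3, R3, (1, 2))
(5, 3, R3, (2, 3))
(6, 0, R1, (0, 3))
(6, 0, R3, (2, 3))
(6, 0, R8, (0, 3))
(6, 1, R3, (2, 3))
(6, 2, R3, (2, 3))
(6, 3, R3, (2, 3))
(7, 0, R1, (1, 2))
(7, 0, R2, (0, 1))
(7, 0, R2, (0, 2))
(7, 0, R3, (2, 3))
(7, 1, R3, (2, 3))
(7, 2, R3, (2, 3))
(7, 3, R3, (2, 3))
(7, 3, R6, (0, 3))

bar 0: v0=C3 v1=C4 v2=G4 v3=E4 downbeat M3
bar 1: v0=B2 v1=B3 v2=C4 v3=F3 downbeat TT
bar 2: v0=A2 v1=C3 v2=C4 v3=E3 downbeat P5
bar 3: v0=F2 v1=C4 v2=A3 v3=F3 downbeat P8
bar 4: v0=G2 v1=B2 v2=D4 v3=F3 downbeat m7
bar 5: v0=A2 v1=D4 v2=C4 v3=A3 downbeat P8
bar 6: v0=B2 v1=G3 v2=D4 v3=B3 downbeat P8
bar 7: v0=C3 v1=C4 v2=G4 v3=E4 downbeat M3
  -> R3 @ bar 0 tick 0 v(2, 3): G4 above E4
  -> R5 @ bar 0 tick 0 v(0, 3): opens on M3
  -> R3 @ bar 0 tick 1 v(2, 3): G4 above E4
  -> R3 @ bar 0 tick 2 v(2, 3): G4 above E4
  -> R3 @ bar 0 tick 3 v(2, 3): G4 above E4
  -> R1 @ bar 1 tick 0 v(0, 1): C3/C4 P8 -> B2/B3 P8 similar
  -> R2 @ bar 1 tick 0 v(2, 3): G4/E4 m3 -> C4/F3 P5 similar
  -> R3 @ bar 1 tick 0 v(2, 3): C4 above F3
  -> R4 @ bar 1 tick 0 v(0, 2): B2/C4 m2 untreated
  -> R4 @ bar 1 tick 0 v(0, 3): B2/F3 TT untreated
  -> R7 @ bar 1 tick 0 v(3,): E4->F3 leap 11st
  -> R3 @ bar 1 tick 1 v(2, 3): C4 above F3
  -> R3 @ bar 1 tick 2 v(2, 3): C4 above F3
  -> R3 @ bar 1 tick 3 v(2, 3): C4 above F3
  -> R2 @ bar 2 tick 0 v(0, 3): B2/F3 TT -> A2/E3 P5 similar
  -> R3 @ bar 2 tick 0 v(2, 3): C4 above E3
  -> R7 @ bar 2 tick 0 v(1,): B3->C3 leap 11st
  -> R3 @ bar 2 tick 1 v(2, 3): C4 above E3
  -> R3 @ bar 2 tick 2 v(2, 3): C4 above E3
  -> R3 @ bar 2 tick 3 v(2, 3): C4 above E3
  -> R2 @ bar 3 tick 0 v(1, 3): C3/E3 M3 -> C4/F3 P5 similar
  -> R3 @ bar 3 tick 0 v(1, 2): C4 above A3
  -> R3 @ bar 3 tick 0 v(2, 3): A3 above F3
  -> R3 @ bar 3 tick 1 v(1, 2): C4 above A3
  -> R3 @ bar 3 tick 1 v(2, 3): A3 above F3
  -> R3 @ bar 3 tick 2 v(1, 2): C4 above A3
  -> R3 @ bar 3 tick 2 v(2, 3): A3 above F3
  -> R3 @ bar 3 tick 3 v(1, 2): C4 above A3
  -> R3 @ bar 3 tick 3 v(2, 3): A3 above F3
  -> R2 @ bar 4 tick 0 v(0, 2): F2/A3 M3 -> G2/D4 P5 similar
  -> R3 @ bar 4 tick 0 v(2, 3): D4 above F3
  -> R4 @ bar 4 tick 0 v(0, 3): G2/F3 m7 untreated
  -> R7 @ bar 4 tick 0 v(1,): C4->B2 leap 13st
  -> R3 @ bar 4 tick 1 v(2, 3): D4 above F3
  -> R3 @ bar 4 tick 2 v(2, 3): D4 above F3
  -> R3 @ bar 4 tick 3 v(2, 3): D4 above F3
  -> R2 @ bar 5 tick 0 v(0, 3): G2/F3 m7 -> A2/A3 P8 similar
  -> R3 @ bar 5 tick 0 v(1, 2): D4 above C4
  -> R3 @ bar 5 tick 0 v(2, 3): C4 above A3
  -> R4 @ bar 5 tick 0 v(0, 1): A2/D4 P4 untreated
  -> R7 @ bar 5 tick 0 v(1,): B2->D4 leap 15st
  -> R3 @ bar 5 tick 1 v(1, 2): D4 above C4
  -> R3 @ bar 5 tick 1 v(2, 3): C4 above A3
  -> R3 @ bar 5 tick 2 v(1, 2): D4 above C4
  -> R3 @ bar 5 tick 2 v(2, 3): C4 above A3
  -> R3 @ bar 5 tick 3 v(1, 2): D4 above C4
  -> R3 @ bar 5 tick 3 v(2, 3): C4 above A3
  -> R1 @ bar 6 tick 0 v(0, 3): A2/A3 P8 -> B2/B3 P8 similar
  -> R3 @ bar 6 tick 0 v(2, 3): D4 above B3
  -> R8 @ bar 6 tick 0 v(0, 3): penult P8 not 3rd/6th
  -> R3 @ bar 6 tick 1 v(2, 3): D4 above B3
  -> R3 @ bar 6 tick 2 v(2, 3): D4 above B3
  -> R3 @ bar 6 tick 3 v(2, 3): D4 above B3
  -> R1 @ bar 7 tick 0 v(1, 2): G3/D4 P5 -> C4/G4 P5 similar
  -> R2 @ bar 7 tick 0 v(0, 1): B2/G3 m6 -> C3/C4 P8 similar
  -> R2 @ bar 7 tick 0 v(0, 2): B2/D4 m3 -> C3/G4 P5 similar
  -> R3 @ bar 7 tick 0 v(2, 3): G4 above E4
  -> R3 @ bar 7 tick 1 v(2, 3): G4 above E4
  -> R3 @ bar 7 tick 2 v(2, 3): G4 above E4
  -> R3 @ bar 7 tick 3 v(2, 3): G4 above E4
  -> R6 @ bar 7 tick 3 v(0, 3): closes on M3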